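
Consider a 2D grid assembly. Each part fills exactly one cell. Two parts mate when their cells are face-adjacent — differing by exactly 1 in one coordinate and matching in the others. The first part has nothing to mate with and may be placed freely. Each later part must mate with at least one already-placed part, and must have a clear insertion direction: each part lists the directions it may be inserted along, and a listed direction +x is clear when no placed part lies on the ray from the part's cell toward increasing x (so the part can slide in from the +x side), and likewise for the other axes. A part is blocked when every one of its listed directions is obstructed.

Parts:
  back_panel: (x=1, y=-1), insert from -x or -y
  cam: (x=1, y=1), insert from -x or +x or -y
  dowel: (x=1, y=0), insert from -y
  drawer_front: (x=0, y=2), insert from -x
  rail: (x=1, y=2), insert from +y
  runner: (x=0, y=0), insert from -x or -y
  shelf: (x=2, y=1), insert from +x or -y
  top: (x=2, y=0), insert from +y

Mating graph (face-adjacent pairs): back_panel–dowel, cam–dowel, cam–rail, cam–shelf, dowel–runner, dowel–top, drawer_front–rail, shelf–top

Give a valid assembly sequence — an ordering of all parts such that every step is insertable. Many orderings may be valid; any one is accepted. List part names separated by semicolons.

1. cam@(1, 1) [-x clear] — {cam}
2. dowel@(1, 0) [-y clear] — {cam, dowel}
3. back_panel@(1, -1) [-x clear] — {back_panel, cam, dowel}
4. runner@(0, 0) [-x clear] — {back_panel, cam, dowel, runner}
5. top@(2, 0) [+y clear] — {back_panel, cam, dowel, runner, top}
6. shelf@(2, 1) [+x clear] — {back_panel, cam, dowel, runner, shelf, top}
7. rail@(1, 2) [+y clear] — {back_panel, cam, dowel, rail, runner, shelf, top}
8. drawer_front@(0, 2) [-x clear] — {back_panel, cam, dowel, drawer_front, rail, runner, shelf, top}

cam; dowel; back_panel; runner; top; shelf; rail; drawer_front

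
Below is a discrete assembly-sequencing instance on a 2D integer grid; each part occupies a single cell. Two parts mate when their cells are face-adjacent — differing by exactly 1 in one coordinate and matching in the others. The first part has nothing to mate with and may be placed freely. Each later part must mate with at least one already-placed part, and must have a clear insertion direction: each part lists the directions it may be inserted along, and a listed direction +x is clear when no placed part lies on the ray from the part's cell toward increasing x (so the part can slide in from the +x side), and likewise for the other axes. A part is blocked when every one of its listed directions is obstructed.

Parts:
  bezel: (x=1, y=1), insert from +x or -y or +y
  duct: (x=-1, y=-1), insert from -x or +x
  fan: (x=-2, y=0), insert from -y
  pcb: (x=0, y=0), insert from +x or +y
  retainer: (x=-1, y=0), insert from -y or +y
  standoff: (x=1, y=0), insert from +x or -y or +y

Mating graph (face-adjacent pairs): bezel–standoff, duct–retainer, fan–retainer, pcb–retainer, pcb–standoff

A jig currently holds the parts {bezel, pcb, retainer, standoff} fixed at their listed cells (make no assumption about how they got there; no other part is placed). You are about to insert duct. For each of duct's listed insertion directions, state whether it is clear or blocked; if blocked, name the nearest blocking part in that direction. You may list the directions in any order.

+x: clear; -x: clear

-x: ray from duct(-1, -1) has no placed part ⇒ clear
+x: ray from duct(-1, -1) has no placed part ⇒ clear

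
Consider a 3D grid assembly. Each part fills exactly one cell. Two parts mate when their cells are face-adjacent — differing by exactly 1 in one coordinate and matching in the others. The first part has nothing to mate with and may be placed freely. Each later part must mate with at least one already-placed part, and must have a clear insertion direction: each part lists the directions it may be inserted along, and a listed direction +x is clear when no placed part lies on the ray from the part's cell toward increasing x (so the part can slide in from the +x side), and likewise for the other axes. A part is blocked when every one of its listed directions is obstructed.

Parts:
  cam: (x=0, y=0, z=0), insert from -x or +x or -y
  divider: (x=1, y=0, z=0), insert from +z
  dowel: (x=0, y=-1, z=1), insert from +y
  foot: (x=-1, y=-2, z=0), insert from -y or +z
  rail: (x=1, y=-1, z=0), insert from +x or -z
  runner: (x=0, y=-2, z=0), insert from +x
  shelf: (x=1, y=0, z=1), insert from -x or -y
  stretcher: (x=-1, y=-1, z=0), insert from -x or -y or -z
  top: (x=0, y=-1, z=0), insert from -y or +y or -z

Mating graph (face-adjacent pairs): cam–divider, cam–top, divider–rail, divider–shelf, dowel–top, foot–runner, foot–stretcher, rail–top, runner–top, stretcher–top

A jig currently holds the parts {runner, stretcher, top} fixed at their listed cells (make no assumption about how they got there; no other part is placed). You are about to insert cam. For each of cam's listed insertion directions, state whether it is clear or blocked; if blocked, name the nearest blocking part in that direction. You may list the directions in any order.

-x: ray from cam(0, 0, 0) has no placed part ⇒ clear
+x: ray from cam(0, 0, 0) has no placed part ⇒ clear
-y: nearest on ray is top@(0, -1, 0) ⇒ blocked

+x: clear; -x: clear; -y: blocked by top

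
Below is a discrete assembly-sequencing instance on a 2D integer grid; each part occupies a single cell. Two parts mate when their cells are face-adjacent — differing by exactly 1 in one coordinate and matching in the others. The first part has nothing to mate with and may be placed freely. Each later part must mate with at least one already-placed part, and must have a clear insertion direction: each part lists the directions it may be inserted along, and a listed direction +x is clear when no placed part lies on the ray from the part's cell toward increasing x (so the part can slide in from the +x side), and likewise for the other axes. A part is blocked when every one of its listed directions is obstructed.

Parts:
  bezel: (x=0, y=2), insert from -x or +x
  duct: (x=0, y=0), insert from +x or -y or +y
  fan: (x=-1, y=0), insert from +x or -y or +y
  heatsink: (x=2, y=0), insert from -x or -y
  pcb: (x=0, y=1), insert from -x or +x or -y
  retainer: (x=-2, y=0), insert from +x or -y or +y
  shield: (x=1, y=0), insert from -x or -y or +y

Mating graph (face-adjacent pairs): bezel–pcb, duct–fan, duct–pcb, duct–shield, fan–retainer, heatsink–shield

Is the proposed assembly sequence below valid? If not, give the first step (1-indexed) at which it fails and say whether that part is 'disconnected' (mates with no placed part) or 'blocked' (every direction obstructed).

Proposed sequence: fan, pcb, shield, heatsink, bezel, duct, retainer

Invalid at step 2 (disconnected)

1. fan@(-1, 0) [+x clear] — {fan}
2. pcb@(0, 1) — no placed neighbour ⇒ disconnected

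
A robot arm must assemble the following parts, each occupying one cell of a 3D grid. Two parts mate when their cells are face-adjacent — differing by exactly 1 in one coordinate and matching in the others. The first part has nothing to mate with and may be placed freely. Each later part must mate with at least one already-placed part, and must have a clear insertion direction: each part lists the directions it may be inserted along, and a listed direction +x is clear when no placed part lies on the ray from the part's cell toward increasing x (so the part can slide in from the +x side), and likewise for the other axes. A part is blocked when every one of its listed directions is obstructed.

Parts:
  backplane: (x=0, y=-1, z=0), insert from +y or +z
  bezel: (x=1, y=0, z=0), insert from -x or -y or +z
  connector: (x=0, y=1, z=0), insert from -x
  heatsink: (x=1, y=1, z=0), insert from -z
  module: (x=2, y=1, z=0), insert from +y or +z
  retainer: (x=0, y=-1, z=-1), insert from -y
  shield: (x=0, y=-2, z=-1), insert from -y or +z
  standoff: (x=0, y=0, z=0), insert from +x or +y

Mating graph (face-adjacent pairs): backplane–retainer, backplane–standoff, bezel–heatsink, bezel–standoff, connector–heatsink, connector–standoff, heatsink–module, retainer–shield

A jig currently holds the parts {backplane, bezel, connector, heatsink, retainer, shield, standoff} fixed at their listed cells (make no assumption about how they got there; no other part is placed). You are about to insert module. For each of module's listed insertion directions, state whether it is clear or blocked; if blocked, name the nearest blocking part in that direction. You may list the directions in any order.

+y: ray from module(2, 1, 0) has no placed part ⇒ clear
+z: ray from module(2, 1, 0) has no placed part ⇒ clear

+y: clear; +z: clear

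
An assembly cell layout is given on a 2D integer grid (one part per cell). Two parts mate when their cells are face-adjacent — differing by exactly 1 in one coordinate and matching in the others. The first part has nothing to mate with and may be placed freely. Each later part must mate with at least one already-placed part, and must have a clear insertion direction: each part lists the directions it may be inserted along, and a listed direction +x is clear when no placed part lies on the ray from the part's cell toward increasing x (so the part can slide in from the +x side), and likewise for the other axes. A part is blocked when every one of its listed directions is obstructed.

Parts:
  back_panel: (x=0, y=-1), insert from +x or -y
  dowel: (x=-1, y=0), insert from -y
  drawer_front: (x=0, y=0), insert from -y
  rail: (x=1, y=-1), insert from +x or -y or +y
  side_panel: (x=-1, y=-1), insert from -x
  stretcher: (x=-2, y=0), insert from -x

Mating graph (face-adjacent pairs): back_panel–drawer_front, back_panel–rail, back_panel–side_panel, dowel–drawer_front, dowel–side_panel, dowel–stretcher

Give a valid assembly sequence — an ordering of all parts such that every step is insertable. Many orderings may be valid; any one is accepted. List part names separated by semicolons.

1. drawer_front@(0, 0) [-y clear] — {drawer_front}
2. back_panel@(0, -1) [+x clear] — {back_panel, drawer_front}
3. rail@(1, -1) [+x clear] — {back_panel, drawer_front, rail}
4. dowel@(-1, 0) [-y clear] — {back_panel, dowel, drawer_front, rail}
5. stretcher@(-2, 0) [-x clear] — {back_panel, dowel, drawer_front, rail, stretcher}
6. side_panel@(-1, -1) [-x clear] — {back_panel, dowel, drawer_front, rail, side_panel, stretcher}

drawer_front; back_panel; rail; dowel; stretcher; side_panel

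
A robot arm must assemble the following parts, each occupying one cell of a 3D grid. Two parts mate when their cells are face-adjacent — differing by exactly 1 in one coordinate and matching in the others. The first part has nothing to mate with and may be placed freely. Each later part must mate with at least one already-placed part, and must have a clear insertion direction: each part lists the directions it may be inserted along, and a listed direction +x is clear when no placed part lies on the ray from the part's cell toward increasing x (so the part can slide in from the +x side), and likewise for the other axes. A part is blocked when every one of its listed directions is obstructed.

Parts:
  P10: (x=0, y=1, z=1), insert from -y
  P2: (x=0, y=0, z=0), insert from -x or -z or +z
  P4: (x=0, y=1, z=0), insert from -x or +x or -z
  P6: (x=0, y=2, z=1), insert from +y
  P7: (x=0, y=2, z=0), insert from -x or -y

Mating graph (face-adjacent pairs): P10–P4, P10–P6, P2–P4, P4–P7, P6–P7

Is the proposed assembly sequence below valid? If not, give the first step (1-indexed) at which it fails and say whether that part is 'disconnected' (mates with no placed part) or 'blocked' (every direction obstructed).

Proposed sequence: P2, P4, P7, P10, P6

1. P2@(0, 0, 0) [-x clear] — {P2}
2. P4@(0, 1, 0) [-x clear] — {P2, P4}
3. P7@(0, 2, 0) [-x clear] — {P2, P4, P7}
4. P10@(0, 1, 1) [-y clear] — {P10, P2, P4, P7}
5. P6@(0, 2, 1) [+y clear] — {P10, P2, P4, P6, P7}

Valid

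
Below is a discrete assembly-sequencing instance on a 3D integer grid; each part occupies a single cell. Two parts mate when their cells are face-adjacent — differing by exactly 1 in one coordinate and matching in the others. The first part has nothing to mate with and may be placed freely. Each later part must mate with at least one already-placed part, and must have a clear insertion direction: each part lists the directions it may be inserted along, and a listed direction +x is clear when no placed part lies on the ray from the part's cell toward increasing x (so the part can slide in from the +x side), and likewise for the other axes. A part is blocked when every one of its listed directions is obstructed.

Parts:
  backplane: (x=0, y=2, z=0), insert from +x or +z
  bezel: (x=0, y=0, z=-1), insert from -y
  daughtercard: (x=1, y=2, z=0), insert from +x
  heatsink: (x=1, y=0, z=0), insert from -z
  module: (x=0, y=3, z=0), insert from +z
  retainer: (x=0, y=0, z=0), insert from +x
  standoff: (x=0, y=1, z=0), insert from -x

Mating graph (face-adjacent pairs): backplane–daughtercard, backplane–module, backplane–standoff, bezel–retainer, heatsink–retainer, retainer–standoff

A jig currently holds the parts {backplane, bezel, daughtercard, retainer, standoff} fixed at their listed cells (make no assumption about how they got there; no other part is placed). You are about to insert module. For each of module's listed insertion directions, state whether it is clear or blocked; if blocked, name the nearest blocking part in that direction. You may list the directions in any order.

+z: clear

+z: ray from module(0, 3, 0) has no placed part ⇒ clear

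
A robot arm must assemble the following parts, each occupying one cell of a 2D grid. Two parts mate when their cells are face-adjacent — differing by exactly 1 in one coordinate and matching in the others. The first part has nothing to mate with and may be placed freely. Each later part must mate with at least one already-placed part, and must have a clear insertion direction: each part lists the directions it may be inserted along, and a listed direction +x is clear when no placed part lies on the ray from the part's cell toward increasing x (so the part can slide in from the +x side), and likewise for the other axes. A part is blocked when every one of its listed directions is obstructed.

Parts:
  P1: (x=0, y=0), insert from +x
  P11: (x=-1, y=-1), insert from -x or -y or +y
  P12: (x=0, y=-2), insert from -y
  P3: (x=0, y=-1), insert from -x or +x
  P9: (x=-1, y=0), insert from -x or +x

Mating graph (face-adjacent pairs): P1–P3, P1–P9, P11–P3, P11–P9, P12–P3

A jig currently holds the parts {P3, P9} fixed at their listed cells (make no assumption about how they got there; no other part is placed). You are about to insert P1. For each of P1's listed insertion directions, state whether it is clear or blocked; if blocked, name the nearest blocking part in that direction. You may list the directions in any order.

+x: ray from P1(0, 0) has no placed part ⇒ clear

+x: clear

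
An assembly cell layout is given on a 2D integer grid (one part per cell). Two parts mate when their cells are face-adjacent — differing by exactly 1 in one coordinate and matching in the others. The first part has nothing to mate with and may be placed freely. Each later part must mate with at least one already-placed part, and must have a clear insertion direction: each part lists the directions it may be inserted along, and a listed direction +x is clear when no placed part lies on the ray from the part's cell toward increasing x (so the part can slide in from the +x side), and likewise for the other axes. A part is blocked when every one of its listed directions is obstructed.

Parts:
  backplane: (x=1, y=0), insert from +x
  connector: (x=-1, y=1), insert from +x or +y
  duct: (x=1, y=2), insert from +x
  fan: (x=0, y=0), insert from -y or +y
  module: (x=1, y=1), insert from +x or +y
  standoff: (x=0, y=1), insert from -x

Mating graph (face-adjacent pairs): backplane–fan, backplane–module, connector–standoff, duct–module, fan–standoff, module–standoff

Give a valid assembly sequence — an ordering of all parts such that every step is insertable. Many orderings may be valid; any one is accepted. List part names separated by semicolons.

1. fan@(0, 0) [-y clear] — {fan}
2. standoff@(0, 1) [-x clear] — {fan, standoff}
3. connector@(-1, 1) [+y clear] — {connector, fan, standoff}
4. module@(1, 1) [+x clear] — {connector, fan, module, standoff}
5. duct@(1, 2) [+x clear] — {connector, duct, fan, module, standoff}
6. backplane@(1, 0) [+x clear] — {backplane, connector, duct, fan, module, standoff}

fan; standoff; connector; module; duct; backplane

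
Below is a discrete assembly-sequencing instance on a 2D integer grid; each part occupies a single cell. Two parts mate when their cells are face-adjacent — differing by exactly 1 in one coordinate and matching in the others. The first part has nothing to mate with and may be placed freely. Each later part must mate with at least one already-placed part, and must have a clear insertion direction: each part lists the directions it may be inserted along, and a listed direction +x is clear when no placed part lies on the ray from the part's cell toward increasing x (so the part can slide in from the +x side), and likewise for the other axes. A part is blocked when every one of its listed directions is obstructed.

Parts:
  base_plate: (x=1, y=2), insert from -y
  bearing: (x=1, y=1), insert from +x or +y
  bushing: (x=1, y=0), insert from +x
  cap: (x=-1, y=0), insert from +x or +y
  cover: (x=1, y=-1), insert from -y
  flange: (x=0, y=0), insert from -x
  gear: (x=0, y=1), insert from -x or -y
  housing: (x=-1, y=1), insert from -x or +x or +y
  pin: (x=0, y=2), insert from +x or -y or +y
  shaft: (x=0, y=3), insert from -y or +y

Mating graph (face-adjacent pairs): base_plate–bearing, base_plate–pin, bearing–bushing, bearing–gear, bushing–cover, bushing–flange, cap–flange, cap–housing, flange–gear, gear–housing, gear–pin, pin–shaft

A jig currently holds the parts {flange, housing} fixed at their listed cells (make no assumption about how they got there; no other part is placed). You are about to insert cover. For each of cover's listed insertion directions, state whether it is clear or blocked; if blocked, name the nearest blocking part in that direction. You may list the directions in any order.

-y: ray from cover(1, -1) has no placed part ⇒ clear

-y: clear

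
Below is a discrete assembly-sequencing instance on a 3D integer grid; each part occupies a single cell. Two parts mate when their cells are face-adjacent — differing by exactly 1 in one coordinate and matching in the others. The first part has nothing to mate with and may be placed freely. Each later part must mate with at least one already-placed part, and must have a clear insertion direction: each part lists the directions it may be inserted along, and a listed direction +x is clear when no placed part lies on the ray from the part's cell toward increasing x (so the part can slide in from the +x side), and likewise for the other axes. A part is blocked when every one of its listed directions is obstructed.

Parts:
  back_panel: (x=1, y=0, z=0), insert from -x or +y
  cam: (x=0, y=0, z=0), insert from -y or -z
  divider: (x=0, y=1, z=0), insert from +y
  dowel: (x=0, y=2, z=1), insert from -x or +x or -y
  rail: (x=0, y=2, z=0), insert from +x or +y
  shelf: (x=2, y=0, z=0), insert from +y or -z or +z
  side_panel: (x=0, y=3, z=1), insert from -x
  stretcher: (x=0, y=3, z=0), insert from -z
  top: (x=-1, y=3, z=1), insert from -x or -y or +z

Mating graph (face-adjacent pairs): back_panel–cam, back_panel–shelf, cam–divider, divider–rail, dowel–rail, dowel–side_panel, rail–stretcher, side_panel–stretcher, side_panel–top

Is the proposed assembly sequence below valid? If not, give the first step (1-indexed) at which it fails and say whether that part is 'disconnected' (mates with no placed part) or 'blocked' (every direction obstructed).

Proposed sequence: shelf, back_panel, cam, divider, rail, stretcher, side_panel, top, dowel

1. shelf@(2, 0, 0) [+y clear] — {shelf}
2. back_panel@(1, 0, 0) [-x clear] — {back_panel, shelf}
3. cam@(0, 0, 0) [-y clear] — {back_panel, cam, shelf}
4. divider@(0, 1, 0) [+y clear] — {back_panel, cam, divider, shelf}
5. rail@(0, 2, 0) [+x clear] — {back_panel, cam, divider, rail, shelf}
6. stretcher@(0, 3, 0) [-z clear] — {back_panel, cam, divider, rail, shelf, stretcher}
7. side_panel@(0, 3, 1) [-x clear] — {back_panel, cam, divider, rail, shelf, side_panel, stretcher}
8. top@(-1, 3, 1) [-x clear] — {back_panel, cam, divider, rail, shelf, side_panel, stretcher, top}
9. dowel@(0, 2, 1) [-x clear] — {back_panel, cam, divider, dowel, rail, shelf, side_panel, stretcher, top}

Valid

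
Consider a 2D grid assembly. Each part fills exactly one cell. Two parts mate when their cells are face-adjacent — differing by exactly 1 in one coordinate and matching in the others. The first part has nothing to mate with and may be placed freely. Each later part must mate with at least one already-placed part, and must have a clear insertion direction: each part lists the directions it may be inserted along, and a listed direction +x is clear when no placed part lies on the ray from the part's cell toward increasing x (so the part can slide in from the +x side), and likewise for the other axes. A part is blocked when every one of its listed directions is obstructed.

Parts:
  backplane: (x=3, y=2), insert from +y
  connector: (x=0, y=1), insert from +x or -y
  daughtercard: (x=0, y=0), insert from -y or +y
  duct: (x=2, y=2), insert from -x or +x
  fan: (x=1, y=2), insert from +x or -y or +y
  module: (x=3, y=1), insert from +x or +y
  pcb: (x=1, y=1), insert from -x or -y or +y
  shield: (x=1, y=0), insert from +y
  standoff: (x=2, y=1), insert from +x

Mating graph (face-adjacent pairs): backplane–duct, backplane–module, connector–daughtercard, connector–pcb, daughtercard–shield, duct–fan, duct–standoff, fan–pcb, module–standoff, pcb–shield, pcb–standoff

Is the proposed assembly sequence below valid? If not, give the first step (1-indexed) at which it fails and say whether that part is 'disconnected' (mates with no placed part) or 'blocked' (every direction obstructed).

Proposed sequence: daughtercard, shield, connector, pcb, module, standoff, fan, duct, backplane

1. daughtercard@(0, 0) [-y clear] — {daughtercard}
2. shield@(1, 0) [+y clear] — {daughtercard, shield}
3. connector@(0, 1) [+x clear] — {connector, daughtercard, shield}
4. pcb@(1, 1) [+y clear] — {connector, daughtercard, pcb, shield}
5. module@(3, 1) — no placed neighbour ⇒ disconnected

Invalid at step 5 (disconnected)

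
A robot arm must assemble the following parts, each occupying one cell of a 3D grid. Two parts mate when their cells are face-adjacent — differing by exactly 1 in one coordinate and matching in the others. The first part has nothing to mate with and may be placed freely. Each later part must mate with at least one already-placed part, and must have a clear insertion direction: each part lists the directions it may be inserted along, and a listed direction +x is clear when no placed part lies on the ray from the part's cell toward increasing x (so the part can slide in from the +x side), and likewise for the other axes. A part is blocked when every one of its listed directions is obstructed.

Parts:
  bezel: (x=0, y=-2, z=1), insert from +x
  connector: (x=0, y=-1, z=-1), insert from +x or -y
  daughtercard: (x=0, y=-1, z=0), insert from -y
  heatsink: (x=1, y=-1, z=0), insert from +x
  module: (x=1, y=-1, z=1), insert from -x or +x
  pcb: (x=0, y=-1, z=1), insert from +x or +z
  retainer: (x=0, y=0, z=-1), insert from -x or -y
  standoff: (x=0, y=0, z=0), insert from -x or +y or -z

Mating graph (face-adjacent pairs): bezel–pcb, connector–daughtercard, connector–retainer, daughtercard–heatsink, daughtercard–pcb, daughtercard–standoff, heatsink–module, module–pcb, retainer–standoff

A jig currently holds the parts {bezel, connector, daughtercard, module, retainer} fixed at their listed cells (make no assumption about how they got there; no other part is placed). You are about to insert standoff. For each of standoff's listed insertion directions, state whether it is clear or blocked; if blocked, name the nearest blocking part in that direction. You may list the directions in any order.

-x: ray from standoff(0, 0, 0) has no placed part ⇒ clear
+y: ray from standoff(0, 0, 0) has no placed part ⇒ clear
-z: nearest on ray is retainer@(0, 0, -1) ⇒ blocked

+y: clear; -x: clear; -z: blocked by retainer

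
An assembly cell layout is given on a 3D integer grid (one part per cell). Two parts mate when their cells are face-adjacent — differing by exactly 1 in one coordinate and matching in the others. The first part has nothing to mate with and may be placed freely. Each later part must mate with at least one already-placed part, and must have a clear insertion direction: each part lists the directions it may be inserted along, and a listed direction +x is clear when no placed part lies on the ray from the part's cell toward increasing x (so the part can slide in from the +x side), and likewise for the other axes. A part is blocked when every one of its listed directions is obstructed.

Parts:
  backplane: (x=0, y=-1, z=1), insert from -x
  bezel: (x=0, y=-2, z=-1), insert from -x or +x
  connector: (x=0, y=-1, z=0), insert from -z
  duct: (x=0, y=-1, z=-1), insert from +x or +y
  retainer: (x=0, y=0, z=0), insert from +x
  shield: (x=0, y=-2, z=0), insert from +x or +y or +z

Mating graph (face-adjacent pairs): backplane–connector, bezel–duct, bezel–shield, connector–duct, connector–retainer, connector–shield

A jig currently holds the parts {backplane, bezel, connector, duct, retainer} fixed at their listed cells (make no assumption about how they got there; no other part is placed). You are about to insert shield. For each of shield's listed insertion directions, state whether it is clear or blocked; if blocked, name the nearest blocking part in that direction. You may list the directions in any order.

+x: ray from shield(0, -2, 0) has no placed part ⇒ clear
+y: nearest on ray is connector@(0, -1, 0) ⇒ blocked
+z: ray from shield(0, -2, 0) has no placed part ⇒ clear

+x: clear; +y: blocked by connector; +z: clear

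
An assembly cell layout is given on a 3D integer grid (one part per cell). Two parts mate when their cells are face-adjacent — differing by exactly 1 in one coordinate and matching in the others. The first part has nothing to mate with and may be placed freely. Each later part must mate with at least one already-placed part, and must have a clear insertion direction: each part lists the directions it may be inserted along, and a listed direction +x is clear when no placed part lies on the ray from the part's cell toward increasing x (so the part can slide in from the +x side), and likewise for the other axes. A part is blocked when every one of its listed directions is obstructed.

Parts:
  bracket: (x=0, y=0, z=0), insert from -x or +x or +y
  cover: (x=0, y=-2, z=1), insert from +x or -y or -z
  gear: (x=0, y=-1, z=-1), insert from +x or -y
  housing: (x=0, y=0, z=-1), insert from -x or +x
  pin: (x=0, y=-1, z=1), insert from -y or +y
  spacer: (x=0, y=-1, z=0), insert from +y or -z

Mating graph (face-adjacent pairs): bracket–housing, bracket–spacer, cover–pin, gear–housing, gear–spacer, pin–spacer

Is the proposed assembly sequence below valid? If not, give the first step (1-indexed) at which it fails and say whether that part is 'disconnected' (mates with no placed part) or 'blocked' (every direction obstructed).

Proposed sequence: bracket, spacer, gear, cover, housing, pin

Invalid at step 4 (disconnected)

1. bracket@(0, 0, 0) [-x clear] — {bracket}
2. spacer@(0, -1, 0) [-z clear] — {bracket, spacer}
3. gear@(0, -1, -1) [+x clear] — {bracket, gear, spacer}
4. cover@(0, -2, 1) — no placed neighbour ⇒ disconnected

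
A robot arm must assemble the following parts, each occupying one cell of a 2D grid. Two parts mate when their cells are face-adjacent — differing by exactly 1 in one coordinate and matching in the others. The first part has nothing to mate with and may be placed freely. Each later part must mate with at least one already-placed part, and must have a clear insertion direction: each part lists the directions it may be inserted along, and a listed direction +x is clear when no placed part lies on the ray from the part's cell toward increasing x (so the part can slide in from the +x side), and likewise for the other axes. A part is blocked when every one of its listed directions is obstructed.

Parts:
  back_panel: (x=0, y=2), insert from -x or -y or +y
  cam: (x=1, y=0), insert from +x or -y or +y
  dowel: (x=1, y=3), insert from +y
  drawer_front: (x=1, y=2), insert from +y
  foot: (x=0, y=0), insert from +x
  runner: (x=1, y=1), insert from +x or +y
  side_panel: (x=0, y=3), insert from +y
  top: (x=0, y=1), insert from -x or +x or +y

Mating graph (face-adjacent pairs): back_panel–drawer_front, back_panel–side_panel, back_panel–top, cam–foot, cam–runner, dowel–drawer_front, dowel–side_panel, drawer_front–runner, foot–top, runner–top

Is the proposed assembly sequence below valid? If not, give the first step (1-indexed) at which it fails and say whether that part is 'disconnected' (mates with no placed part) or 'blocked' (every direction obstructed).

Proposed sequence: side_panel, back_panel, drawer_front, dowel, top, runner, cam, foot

Invalid at step 8 (blocked)

1. side_panel@(0, 3) [+y clear] — {side_panel}
2. back_panel@(0, 2) [-x clear] — {back_panel, side_panel}
3. drawer_front@(1, 2) [+y clear] — {back_panel, drawer_front, side_panel}
4. dowel@(1, 3) [+y clear] — {back_panel, dowel, drawer_front, side_panel}
5. top@(0, 1) [-x clear] — {back_panel, dowel, drawer_front, side_panel, top}
6. runner@(1, 1) [+x clear] — {back_panel, dowel, drawer_front, runner, side_panel, top}
7. cam@(1, 0) [+x clear] — {back_panel, cam, dowel, drawer_front, runner, side_panel, top}
8. foot@(0, 0) — +x all obstructed ⇒ blocked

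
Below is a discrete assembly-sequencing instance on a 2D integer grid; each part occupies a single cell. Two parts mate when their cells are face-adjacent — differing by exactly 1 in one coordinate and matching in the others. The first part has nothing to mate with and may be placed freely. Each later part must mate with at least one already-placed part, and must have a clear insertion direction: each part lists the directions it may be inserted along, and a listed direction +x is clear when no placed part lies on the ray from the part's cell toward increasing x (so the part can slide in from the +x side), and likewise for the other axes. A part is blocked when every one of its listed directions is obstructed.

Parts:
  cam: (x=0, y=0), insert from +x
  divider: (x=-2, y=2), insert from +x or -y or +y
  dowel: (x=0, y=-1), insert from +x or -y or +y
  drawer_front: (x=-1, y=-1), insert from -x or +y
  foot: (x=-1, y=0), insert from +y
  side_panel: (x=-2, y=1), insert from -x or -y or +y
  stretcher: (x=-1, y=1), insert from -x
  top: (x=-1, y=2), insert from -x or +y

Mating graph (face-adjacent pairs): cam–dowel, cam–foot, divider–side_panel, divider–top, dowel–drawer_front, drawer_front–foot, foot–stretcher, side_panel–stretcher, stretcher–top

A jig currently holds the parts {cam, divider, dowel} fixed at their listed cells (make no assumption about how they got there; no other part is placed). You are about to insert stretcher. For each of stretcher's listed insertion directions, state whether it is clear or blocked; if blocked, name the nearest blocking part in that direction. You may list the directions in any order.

-x: ray from stretcher(-1, 1) has no placed part ⇒ clear

-x: clear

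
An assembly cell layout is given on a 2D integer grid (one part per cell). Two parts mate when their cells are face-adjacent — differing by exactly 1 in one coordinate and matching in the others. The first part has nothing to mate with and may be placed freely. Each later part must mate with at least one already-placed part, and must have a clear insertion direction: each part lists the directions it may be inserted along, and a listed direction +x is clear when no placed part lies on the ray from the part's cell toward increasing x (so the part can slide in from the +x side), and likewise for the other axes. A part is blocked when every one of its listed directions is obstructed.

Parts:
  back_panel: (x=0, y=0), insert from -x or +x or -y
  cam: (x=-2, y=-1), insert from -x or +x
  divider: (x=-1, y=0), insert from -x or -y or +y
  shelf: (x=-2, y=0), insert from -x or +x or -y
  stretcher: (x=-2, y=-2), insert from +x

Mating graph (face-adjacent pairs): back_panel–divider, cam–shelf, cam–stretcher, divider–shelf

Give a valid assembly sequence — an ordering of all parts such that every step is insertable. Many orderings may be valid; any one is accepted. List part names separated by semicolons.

1. divider@(-1, 0) [-x clear] — {divider}
2. back_panel@(0, 0) [+x clear] — {back_panel, divider}
3. shelf@(-2, 0) [-x clear] — {back_panel, divider, shelf}
4. cam@(-2, -1) [-x clear] — {back_panel, cam, divider, shelf}
5. stretcher@(-2, -2) [+x clear] — {back_panel, cam, divider, shelf, stretcher}

divider; back_panel; shelf; cam; stretcher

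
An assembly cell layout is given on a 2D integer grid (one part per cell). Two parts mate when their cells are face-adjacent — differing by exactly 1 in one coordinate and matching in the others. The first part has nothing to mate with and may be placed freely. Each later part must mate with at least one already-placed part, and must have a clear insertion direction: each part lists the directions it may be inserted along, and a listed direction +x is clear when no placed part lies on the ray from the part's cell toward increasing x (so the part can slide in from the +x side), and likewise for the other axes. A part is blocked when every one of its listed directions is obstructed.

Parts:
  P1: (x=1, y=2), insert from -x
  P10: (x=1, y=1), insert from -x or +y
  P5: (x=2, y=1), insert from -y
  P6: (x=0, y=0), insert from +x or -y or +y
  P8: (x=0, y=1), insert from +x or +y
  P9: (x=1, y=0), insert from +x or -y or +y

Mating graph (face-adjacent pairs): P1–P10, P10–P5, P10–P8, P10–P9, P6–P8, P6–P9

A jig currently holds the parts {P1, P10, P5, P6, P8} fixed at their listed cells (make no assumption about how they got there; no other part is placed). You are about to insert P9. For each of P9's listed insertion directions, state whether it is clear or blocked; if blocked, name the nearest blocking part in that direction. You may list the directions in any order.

+x: ray from P9(1, 0) has no placed part ⇒ clear
-y: ray from P9(1, 0) has no placed part ⇒ clear
+y: nearest on ray is P10@(1, 1) ⇒ blocked

+x: clear; +y: blocked by P10; -y: clear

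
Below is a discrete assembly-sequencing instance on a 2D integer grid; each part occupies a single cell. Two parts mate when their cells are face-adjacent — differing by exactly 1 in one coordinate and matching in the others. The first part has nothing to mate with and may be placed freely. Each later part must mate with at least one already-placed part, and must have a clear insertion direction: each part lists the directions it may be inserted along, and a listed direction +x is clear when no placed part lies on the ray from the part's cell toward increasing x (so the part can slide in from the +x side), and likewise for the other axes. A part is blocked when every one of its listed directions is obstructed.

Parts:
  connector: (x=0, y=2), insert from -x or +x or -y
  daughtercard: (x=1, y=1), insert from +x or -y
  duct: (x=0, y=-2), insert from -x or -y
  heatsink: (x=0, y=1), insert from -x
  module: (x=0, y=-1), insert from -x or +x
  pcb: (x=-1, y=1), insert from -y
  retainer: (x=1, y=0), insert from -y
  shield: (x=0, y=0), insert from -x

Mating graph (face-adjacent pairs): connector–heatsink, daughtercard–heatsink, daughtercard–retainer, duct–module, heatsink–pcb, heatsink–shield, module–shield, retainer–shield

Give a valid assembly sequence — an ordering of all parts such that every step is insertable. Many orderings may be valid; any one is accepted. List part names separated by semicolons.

shield; retainer; heatsink; pcb; connector; module; duct; daughtercard

1. shield@(0, 0) [-x clear] — {shield}
2. retainer@(1, 0) [-y clear] — {retainer, shield}
3. heatsink@(0, 1) [-x clear] — {heatsink, retainer, shield}
4. pcb@(-1, 1) [-y clear] — {heatsink, pcb, retainer, shield}
5. connector@(0, 2) [-x clear] — {connector, heatsink, pcb, retainer, shield}
6. module@(0, -1) [-x clear] — {connector, heatsink, module, pcb, retainer, shield}
7. duct@(0, -2) [-x clear] — {connector, duct, heatsink, module, pcb, retainer, shield}
8. daughtercard@(1, 1) [+x clear] — {connector, daughtercard, duct, heatsink, module, pcb, retainer, shield}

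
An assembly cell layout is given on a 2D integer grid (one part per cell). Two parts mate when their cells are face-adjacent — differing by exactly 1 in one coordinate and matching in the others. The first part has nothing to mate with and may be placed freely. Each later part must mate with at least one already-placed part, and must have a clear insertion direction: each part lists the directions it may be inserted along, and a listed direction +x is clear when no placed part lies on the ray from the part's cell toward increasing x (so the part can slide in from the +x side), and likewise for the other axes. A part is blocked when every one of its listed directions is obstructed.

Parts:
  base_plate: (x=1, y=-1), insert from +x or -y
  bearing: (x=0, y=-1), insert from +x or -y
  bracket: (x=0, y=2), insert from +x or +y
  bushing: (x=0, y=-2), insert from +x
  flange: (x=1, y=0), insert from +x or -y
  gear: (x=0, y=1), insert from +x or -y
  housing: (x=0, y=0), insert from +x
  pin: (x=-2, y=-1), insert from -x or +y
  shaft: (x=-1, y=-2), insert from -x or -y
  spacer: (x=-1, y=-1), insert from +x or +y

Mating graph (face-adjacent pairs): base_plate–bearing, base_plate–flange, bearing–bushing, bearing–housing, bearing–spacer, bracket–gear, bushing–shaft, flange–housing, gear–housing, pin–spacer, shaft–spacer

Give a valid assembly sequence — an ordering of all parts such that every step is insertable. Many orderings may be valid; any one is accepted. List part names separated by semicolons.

pin; spacer; bearing; housing; gear; bracket; shaft; flange; base_plate; bushing

1. pin@(-2, -1) [-x clear] — {pin}
2. spacer@(-1, -1) [+x clear] — {pin, spacer}
3. bearing@(0, -1) [+x clear] — {bearing, pin, spacer}
4. housing@(0, 0) [+x clear] — {bearing, housing, pin, spacer}
5. gear@(0, 1) [+x clear] — {bearing, gear, housing, pin, spacer}
6. bracket@(0, 2) [+x clear] — {bearing, bracket, gear, housing, pin, spacer}
7. shaft@(-1, -2) [-x clear] — {bearing, bracket, gear, housing, pin, shaft, spacer}
8. flange@(1, 0) [+x clear] — {bearing, bracket, flange, gear, housing, pin, shaft, spacer}
9. base_plate@(1, -1) [+x clear] — {base_plate, bearing, bracket, flange, gear, housing, pin, shaft, spacer}
10. bushing@(0, -2) [+x clear] — {base_plate, bearing, bracket, bushing, flange, gear, housing, pin, shaft, spacer}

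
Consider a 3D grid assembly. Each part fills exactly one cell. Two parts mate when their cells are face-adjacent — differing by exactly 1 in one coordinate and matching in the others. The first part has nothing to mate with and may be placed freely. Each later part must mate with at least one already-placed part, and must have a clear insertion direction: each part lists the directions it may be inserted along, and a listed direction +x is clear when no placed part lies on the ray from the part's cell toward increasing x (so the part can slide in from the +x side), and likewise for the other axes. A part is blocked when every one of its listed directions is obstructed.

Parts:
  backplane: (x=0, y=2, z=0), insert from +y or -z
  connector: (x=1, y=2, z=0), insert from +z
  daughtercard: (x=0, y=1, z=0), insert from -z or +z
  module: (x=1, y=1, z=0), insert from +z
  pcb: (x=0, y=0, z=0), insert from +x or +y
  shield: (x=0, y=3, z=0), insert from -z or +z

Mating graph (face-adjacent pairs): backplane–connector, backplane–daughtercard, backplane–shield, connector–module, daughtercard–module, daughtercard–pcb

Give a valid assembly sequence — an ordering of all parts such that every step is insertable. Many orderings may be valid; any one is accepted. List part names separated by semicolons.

1. pcb@(0, 0, 0) [+x clear] — {pcb}
2. daughtercard@(0, 1, 0) [-z clear] — {daughtercard, pcb}
3. module@(1, 1, 0) [+z clear] — {daughtercard, module, pcb}
4. backplane@(0, 2, 0) [+y clear] — {backplane, daughtercard, module, pcb}
5. shield@(0, 3, 0) [-z clear] — {backplane, daughtercard, module, pcb, shield}
6. connector@(1, 2, 0) [+z clear] — {backplane, connector, daughtercard, module, pcb, shield}

pcb; daughtercard; module; backplane; shield; connector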